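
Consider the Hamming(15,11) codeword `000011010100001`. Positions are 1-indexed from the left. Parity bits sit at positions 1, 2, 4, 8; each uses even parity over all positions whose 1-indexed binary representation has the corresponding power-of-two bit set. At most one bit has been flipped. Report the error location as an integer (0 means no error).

14

s1: b1⊕b3⊕b5⊕b7⊕b9⊕b11⊕b13⊕b15 = 0⊕0⊕1⊕0⊕0⊕0⊕0⊕1 = 0
s2: b2⊕b3⊕b6⊕b7⊕b10⊕b11⊕b14⊕b15 = 0⊕0⊕1⊕0⊕1⊕0⊕0⊕1 = 1
s4: b4⊕b5⊕b6⊕b7⊕b12⊕b13⊕b14⊕b15 = 0⊕1⊕1⊕0⊕0⊕0⊕0⊕1 = 1
s8: b8⊕b9⊕b10⊕b11⊕b12⊕b13⊕b14⊕b15 = 1⊕0⊕1⊕0⊕0⊕0⊕0⊕1 = 1
Syndrome (s8...s1) = 1110 → position 14.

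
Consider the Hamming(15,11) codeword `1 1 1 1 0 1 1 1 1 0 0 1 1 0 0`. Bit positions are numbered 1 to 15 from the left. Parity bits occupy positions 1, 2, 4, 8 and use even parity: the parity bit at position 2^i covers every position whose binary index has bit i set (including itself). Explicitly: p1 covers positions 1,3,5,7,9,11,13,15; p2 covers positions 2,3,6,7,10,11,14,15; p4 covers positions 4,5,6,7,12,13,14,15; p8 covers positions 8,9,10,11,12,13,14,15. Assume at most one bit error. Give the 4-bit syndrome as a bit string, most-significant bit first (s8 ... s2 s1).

0101

s1: b1⊕b3⊕b5⊕b7⊕b9⊕b11⊕b13⊕b15 = 1⊕1⊕0⊕1⊕1⊕0⊕1⊕0 = 1
s2: b2⊕b3⊕b6⊕b7⊕b10⊕b11⊕b14⊕b15 = 1⊕1⊕1⊕1⊕0⊕0⊕0⊕0 = 0
s4: b4⊕b5⊕b6⊕b7⊕b12⊕b13⊕b14⊕b15 = 1⊕0⊕1⊕1⊕1⊕1⊕0⊕0 = 1
s8: b8⊕b9⊕b10⊕b11⊕b12⊕b13⊕b14⊕b15 = 1⊕1⊕0⊕0⊕1⊕1⊕0⊕0 = 0
Syndrome (s8...s1) = 0101 → position 5.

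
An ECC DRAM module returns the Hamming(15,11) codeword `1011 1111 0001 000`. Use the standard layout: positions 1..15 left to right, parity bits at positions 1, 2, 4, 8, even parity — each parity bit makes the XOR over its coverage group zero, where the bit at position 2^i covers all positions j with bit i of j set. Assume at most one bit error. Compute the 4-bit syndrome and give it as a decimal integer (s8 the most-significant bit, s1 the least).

s1: b1⊕b3⊕b5⊕b7⊕b9⊕b11⊕b13⊕b15 = 1⊕1⊕1⊕1⊕0⊕0⊕0⊕0 = 0
s2: b2⊕b3⊕b6⊕b7⊕b10⊕b11⊕b14⊕b15 = 0⊕1⊕1⊕1⊕0⊕0⊕0⊕0 = 1
s4: b4⊕b5⊕b6⊕b7⊕b12⊕b13⊕b14⊕b15 = 1⊕1⊕1⊕1⊕1⊕0⊕0⊕0 = 1
s8: b8⊕b9⊕b10⊕b11⊕b12⊕b13⊕b14⊕b15 = 1⊕0⊕0⊕0⊕1⊕0⊕0⊕0 = 0
Syndrome (s8...s1) = 0110 → position 6.

6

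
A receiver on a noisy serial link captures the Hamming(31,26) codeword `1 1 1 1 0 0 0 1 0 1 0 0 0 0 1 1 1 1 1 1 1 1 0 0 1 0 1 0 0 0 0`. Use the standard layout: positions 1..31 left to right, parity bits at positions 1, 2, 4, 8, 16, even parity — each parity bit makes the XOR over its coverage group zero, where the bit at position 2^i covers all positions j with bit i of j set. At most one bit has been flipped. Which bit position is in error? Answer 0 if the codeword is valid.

s1: b1⊕b3⊕b5⊕b7⊕b9⊕b11⊕b13⊕b15⊕b17⊕b19⊕b21⊕b23⊕b25⊕b27⊕b29⊕b31 = 1⊕1⊕0⊕0⊕0⊕0⊕0⊕1⊕1⊕1⊕1⊕0⊕1⊕1⊕0⊕0 = 0
s2: b2⊕b3⊕b6⊕b7⊕b10⊕b11⊕b14⊕b15⊕b18⊕b19⊕b22⊕b23⊕b26⊕b27⊕b30⊕b31 = 1⊕1⊕0⊕0⊕1⊕0⊕0⊕1⊕1⊕1⊕1⊕0⊕0⊕1⊕0⊕0 = 0
s4: b4⊕b5⊕b6⊕b7⊕b12⊕b13⊕b14⊕b15⊕b20⊕b21⊕b22⊕b23⊕b28⊕b29⊕b30⊕b31 = 1⊕0⊕0⊕0⊕0⊕0⊕0⊕1⊕1⊕1⊕1⊕0⊕0⊕0⊕0⊕0 = 1
s8: b8⊕b9⊕b10⊕b11⊕b12⊕b13⊕b14⊕b15⊕b24⊕b25⊕b26⊕b27⊕b28⊕b29⊕b30⊕b31 = 1⊕0⊕1⊕0⊕0⊕0⊕0⊕1⊕0⊕1⊕0⊕1⊕0⊕0⊕0⊕0 = 1
s16: b16⊕b17⊕b18⊕b19⊕b20⊕b21⊕b22⊕b23⊕b24⊕b25⊕b26⊕b27⊕b28⊕b29⊕b30⊕b31 = 1⊕1⊕1⊕1⊕1⊕1⊕1⊕0⊕0⊕1⊕0⊕1⊕0⊕0⊕0⊕0 = 1
Syndrome (s16...s1) = 11100 → position 28.

28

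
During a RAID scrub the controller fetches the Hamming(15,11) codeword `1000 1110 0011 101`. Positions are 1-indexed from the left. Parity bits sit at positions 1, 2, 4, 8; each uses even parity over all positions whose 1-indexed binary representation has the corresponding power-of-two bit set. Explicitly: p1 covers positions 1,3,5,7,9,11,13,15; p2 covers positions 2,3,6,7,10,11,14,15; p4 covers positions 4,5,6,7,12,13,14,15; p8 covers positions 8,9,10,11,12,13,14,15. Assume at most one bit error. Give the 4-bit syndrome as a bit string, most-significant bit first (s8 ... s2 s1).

s1: b1⊕b3⊕b5⊕b7⊕b9⊕b11⊕b13⊕b15 = 1⊕0⊕1⊕1⊕0⊕1⊕1⊕1 = 0
s2: b2⊕b3⊕b6⊕b7⊕b10⊕b11⊕b14⊕b15 = 0⊕0⊕1⊕1⊕0⊕1⊕0⊕1 = 0
s4: b4⊕b5⊕b6⊕b7⊕b12⊕b13⊕b14⊕b15 = 0⊕1⊕1⊕1⊕1⊕1⊕0⊕1 = 0
s8: b8⊕b9⊕b10⊕b11⊕b12⊕b13⊕b14⊕b15 = 0⊕0⊕0⊕1⊕1⊕1⊕0⊕1 = 0
Syndrome (s8...s1) = 0000 → position 0 (no error).

0000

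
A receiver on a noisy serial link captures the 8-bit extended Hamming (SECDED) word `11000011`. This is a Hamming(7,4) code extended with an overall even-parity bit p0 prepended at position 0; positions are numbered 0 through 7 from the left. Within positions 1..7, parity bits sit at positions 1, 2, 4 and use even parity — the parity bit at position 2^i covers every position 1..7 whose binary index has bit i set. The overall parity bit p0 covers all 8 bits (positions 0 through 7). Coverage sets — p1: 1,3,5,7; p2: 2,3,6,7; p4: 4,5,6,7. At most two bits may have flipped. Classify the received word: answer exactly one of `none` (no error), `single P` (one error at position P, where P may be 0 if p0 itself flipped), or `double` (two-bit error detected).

s1: b1⊕b3⊕b5⊕b7 = 1⊕0⊕0⊕1 = 0
s2: b2⊕b3⊕b6⊕b7 = 0⊕0⊕1⊕1 = 0
s4: b4⊕b5⊕b6⊕b7 = 0⊕0⊕1⊕1 = 0
Syndrome (s4...s1) = 000 → position 0 (no error).
Overall parity (XOR of all 8 bits, including p0): 1⊕1⊕0⊕0⊕0⊕0⊕1⊕1 = 0
Overall=0, syndrome position=0 → no error.

none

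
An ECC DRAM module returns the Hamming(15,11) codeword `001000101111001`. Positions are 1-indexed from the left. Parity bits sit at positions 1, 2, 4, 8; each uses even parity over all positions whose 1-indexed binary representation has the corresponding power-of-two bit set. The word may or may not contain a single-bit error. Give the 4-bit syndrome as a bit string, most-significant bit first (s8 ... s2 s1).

s1: b1⊕b3⊕b5⊕b7⊕b9⊕b11⊕b13⊕b15 = 0⊕1⊕0⊕1⊕1⊕1⊕0⊕1 = 1
s2: b2⊕b3⊕b6⊕b7⊕b10⊕b11⊕b14⊕b15 = 0⊕1⊕0⊕1⊕1⊕1⊕0⊕1 = 1
s4: b4⊕b5⊕b6⊕b7⊕b12⊕b13⊕b14⊕b15 = 0⊕0⊕0⊕1⊕1⊕0⊕0⊕1 = 1
s8: b8⊕b9⊕b10⊕b11⊕b12⊕b13⊕b14⊕b15 = 0⊕1⊕1⊕1⊕1⊕0⊕0⊕1 = 1
Syndrome (s8...s1) = 1111 → position 15.

1111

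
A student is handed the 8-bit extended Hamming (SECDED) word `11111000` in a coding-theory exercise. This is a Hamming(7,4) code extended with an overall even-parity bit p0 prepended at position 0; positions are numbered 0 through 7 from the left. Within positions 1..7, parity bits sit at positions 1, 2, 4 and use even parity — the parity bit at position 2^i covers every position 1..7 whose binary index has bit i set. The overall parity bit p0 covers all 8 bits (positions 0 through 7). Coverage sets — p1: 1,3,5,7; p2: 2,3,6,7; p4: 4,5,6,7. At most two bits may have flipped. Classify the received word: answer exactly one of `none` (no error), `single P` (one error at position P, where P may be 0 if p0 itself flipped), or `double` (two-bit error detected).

s1: b1⊕b3⊕b5⊕b7 = 1⊕1⊕0⊕0 = 0
s2: b2⊕b3⊕b6⊕b7 = 1⊕1⊕0⊕0 = 0
s4: b4⊕b5⊕b6⊕b7 = 1⊕0⊕0⊕0 = 1
Syndrome (s4...s1) = 100 → position 4.
Overall parity (XOR of all 8 bits, including p0): 1⊕1⊕1⊕1⊕1⊕0⊕0⊕0 = 1
Overall=1, syndrome position=4 → single-bit error at position 4.

single 4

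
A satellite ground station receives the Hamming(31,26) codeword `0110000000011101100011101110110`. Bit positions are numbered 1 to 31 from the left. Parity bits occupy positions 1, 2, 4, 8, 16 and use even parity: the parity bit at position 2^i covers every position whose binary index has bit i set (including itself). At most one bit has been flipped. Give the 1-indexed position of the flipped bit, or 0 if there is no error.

s1: b1⊕b3⊕b5⊕b7⊕b9⊕b11⊕b13⊕b15⊕b17⊕b19⊕b21⊕b23⊕b25⊕b27⊕b29⊕b31 = 0⊕1⊕0⊕0⊕0⊕0⊕1⊕0⊕1⊕0⊕1⊕1⊕1⊕1⊕1⊕0 = 0
s2: b2⊕b3⊕b6⊕b7⊕b10⊕b11⊕b14⊕b15⊕b18⊕b19⊕b22⊕b23⊕b26⊕b27⊕b30⊕b31 = 1⊕1⊕0⊕0⊕0⊕0⊕1⊕0⊕0⊕0⊕1⊕1⊕1⊕1⊕1⊕0 = 0
s4: b4⊕b5⊕b6⊕b7⊕b12⊕b13⊕b14⊕b15⊕b20⊕b21⊕b22⊕b23⊕b28⊕b29⊕b30⊕b31 = 0⊕0⊕0⊕0⊕1⊕1⊕1⊕0⊕0⊕1⊕1⊕1⊕0⊕1⊕1⊕0 = 0
s8: b8⊕b9⊕b10⊕b11⊕b12⊕b13⊕b14⊕b15⊕b24⊕b25⊕b26⊕b27⊕b28⊕b29⊕b30⊕b31 = 0⊕0⊕0⊕0⊕1⊕1⊕1⊕0⊕0⊕1⊕1⊕1⊕0⊕1⊕1⊕0 = 0
s16: b16⊕b17⊕b18⊕b19⊕b20⊕b21⊕b22⊕b23⊕b24⊕b25⊕b26⊕b27⊕b28⊕b29⊕b30⊕b31 = 1⊕1⊕0⊕0⊕0⊕1⊕1⊕1⊕0⊕1⊕1⊕1⊕0⊕1⊕1⊕0 = 0
Syndrome (s16...s1) = 00000 → position 0 (no error).

0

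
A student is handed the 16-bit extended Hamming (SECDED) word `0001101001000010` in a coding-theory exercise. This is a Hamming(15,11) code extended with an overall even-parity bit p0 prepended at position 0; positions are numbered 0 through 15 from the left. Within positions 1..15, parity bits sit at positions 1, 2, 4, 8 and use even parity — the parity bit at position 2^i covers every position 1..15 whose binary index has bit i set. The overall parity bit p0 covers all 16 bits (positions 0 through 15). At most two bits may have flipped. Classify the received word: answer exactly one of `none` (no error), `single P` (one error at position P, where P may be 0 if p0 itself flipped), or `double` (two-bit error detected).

s1: b1⊕b3⊕b5⊕b7⊕b9⊕b11⊕b13⊕b15 = 0⊕1⊕0⊕0⊕1⊕0⊕0⊕0 = 0
s2: b2⊕b3⊕b6⊕b7⊕b10⊕b11⊕b14⊕b15 = 0⊕1⊕1⊕0⊕0⊕0⊕1⊕0 = 1
s4: b4⊕b5⊕b6⊕b7⊕b12⊕b13⊕b14⊕b15 = 1⊕0⊕1⊕0⊕0⊕0⊕1⊕0 = 1
s8: b8⊕b9⊕b10⊕b11⊕b12⊕b13⊕b14⊕b15 = 0⊕1⊕0⊕0⊕0⊕0⊕1⊕0 = 0
Syndrome (s8...s1) = 0110 → position 6.
Overall parity (XOR of all 16 bits, including p0): 0⊕0⊕0⊕1⊕1⊕0⊕1⊕0⊕0⊕1⊕0⊕0⊕0⊕0⊕1⊕0 = 1
Overall=1, syndrome position=6 → single-bit error at position 6.

single 6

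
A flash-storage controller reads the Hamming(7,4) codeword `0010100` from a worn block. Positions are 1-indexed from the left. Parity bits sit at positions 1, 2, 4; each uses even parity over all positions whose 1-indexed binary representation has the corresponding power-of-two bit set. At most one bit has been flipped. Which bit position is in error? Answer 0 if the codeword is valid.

6

s1: b1⊕b3⊕b5⊕b7 = 0⊕1⊕1⊕0 = 0
s2: b2⊕b3⊕b6⊕b7 = 0⊕1⊕0⊕0 = 1
s4: b4⊕b5⊕b6⊕b7 = 0⊕1⊕0⊕0 = 1
Syndrome (s4...s1) = 110 → position 6.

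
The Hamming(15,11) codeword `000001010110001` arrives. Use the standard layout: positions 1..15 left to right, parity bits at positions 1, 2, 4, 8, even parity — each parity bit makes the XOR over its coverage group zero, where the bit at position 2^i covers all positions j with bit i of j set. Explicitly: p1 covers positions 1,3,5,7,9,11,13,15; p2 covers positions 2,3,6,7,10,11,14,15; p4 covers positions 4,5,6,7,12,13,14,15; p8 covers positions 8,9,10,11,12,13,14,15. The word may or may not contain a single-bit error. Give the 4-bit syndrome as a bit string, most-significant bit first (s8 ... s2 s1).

s1: b1⊕b3⊕b5⊕b7⊕b9⊕b11⊕b13⊕b15 = 0⊕0⊕0⊕0⊕0⊕1⊕0⊕1 = 0
s2: b2⊕b3⊕b6⊕b7⊕b10⊕b11⊕b14⊕b15 = 0⊕0⊕1⊕0⊕1⊕1⊕0⊕1 = 0
s4: b4⊕b5⊕b6⊕b7⊕b12⊕b13⊕b14⊕b15 = 0⊕0⊕1⊕0⊕0⊕0⊕0⊕1 = 0
s8: b8⊕b9⊕b10⊕b11⊕b12⊕b13⊕b14⊕b15 = 1⊕0⊕1⊕1⊕0⊕0⊕0⊕1 = 0
Syndrome (s8...s1) = 0000 → position 0 (no error).

0000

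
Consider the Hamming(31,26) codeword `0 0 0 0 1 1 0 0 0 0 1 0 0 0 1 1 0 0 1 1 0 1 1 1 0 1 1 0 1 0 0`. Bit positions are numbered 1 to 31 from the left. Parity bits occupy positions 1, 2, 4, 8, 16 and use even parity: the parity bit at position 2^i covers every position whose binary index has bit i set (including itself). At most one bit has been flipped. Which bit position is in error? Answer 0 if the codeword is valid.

s1: b1⊕b3⊕b5⊕b7⊕b9⊕b11⊕b13⊕b15⊕b17⊕b19⊕b21⊕b23⊕b25⊕b27⊕b29⊕b31 = 0⊕0⊕1⊕0⊕0⊕1⊕0⊕1⊕0⊕1⊕0⊕1⊕0⊕1⊕1⊕0 = 1
s2: b2⊕b3⊕b6⊕b7⊕b10⊕b11⊕b14⊕b15⊕b18⊕b19⊕b22⊕b23⊕b26⊕b27⊕b30⊕b31 = 0⊕0⊕1⊕0⊕0⊕1⊕0⊕1⊕0⊕1⊕1⊕1⊕1⊕1⊕0⊕0 = 0
s4: b4⊕b5⊕b6⊕b7⊕b12⊕b13⊕b14⊕b15⊕b20⊕b21⊕b22⊕b23⊕b28⊕b29⊕b30⊕b31 = 0⊕1⊕1⊕0⊕0⊕0⊕0⊕1⊕1⊕0⊕1⊕1⊕0⊕1⊕0⊕0 = 1
s8: b8⊕b9⊕b10⊕b11⊕b12⊕b13⊕b14⊕b15⊕b24⊕b25⊕b26⊕b27⊕b28⊕b29⊕b30⊕b31 = 0⊕0⊕0⊕1⊕0⊕0⊕0⊕1⊕1⊕0⊕1⊕1⊕0⊕1⊕0⊕0 = 0
s16: b16⊕b17⊕b18⊕b19⊕b20⊕b21⊕b22⊕b23⊕b24⊕b25⊕b26⊕b27⊕b28⊕b29⊕b30⊕b31 = 1⊕0⊕0⊕1⊕1⊕0⊕1⊕1⊕1⊕0⊕1⊕1⊕0⊕1⊕0⊕0 = 1
Syndrome (s16...s1) = 10101 → position 21.

21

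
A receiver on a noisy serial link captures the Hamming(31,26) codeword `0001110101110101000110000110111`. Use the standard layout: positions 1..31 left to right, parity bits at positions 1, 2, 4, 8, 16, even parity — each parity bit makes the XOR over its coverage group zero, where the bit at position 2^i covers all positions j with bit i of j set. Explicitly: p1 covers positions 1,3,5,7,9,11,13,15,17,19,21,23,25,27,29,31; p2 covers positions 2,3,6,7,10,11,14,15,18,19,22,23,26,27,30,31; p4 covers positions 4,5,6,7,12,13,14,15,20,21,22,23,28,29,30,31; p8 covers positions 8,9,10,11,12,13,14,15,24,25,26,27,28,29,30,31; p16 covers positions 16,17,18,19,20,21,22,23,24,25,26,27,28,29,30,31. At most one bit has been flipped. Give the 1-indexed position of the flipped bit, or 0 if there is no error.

s1: b1⊕b3⊕b5⊕b7⊕b9⊕b11⊕b13⊕b15⊕b17⊕b19⊕b21⊕b23⊕b25⊕b27⊕b29⊕b31 = 0⊕0⊕1⊕0⊕0⊕1⊕0⊕0⊕0⊕0⊕1⊕0⊕0⊕1⊕1⊕1 = 0
s2: b2⊕b3⊕b6⊕b7⊕b10⊕b11⊕b14⊕b15⊕b18⊕b19⊕b22⊕b23⊕b26⊕b27⊕b30⊕b31 = 0⊕0⊕1⊕0⊕1⊕1⊕1⊕0⊕0⊕0⊕0⊕0⊕1⊕1⊕1⊕1 = 0
s4: b4⊕b5⊕b6⊕b7⊕b12⊕b13⊕b14⊕b15⊕b20⊕b21⊕b22⊕b23⊕b28⊕b29⊕b30⊕b31 = 1⊕1⊕1⊕0⊕1⊕0⊕1⊕0⊕1⊕1⊕0⊕0⊕0⊕1⊕1⊕1 = 0
s8: b8⊕b9⊕b10⊕b11⊕b12⊕b13⊕b14⊕b15⊕b24⊕b25⊕b26⊕b27⊕b28⊕b29⊕b30⊕b31 = 1⊕0⊕1⊕1⊕1⊕0⊕1⊕0⊕0⊕0⊕1⊕1⊕0⊕1⊕1⊕1 = 0
s16: b16⊕b17⊕b18⊕b19⊕b20⊕b21⊕b22⊕b23⊕b24⊕b25⊕b26⊕b27⊕b28⊕b29⊕b30⊕b31 = 1⊕0⊕0⊕0⊕1⊕1⊕0⊕0⊕0⊕0⊕1⊕1⊕0⊕1⊕1⊕1 = 0
Syndrome (s16...s1) = 00000 → position 0 (no error).

0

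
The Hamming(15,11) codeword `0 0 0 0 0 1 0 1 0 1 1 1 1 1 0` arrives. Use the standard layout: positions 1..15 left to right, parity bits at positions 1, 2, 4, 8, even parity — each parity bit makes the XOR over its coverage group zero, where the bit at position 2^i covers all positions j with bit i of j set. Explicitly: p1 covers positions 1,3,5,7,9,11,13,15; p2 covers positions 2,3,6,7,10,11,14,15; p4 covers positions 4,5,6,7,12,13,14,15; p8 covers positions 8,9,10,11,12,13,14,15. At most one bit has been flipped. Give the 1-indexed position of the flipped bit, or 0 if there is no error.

0

s1: b1⊕b3⊕b5⊕b7⊕b9⊕b11⊕b13⊕b15 = 0⊕0⊕0⊕0⊕0⊕1⊕1⊕0 = 0
s2: b2⊕b3⊕b6⊕b7⊕b10⊕b11⊕b14⊕b15 = 0⊕0⊕1⊕0⊕1⊕1⊕1⊕0 = 0
s4: b4⊕b5⊕b6⊕b7⊕b12⊕b13⊕b14⊕b15 = 0⊕0⊕1⊕0⊕1⊕1⊕1⊕0 = 0
s8: b8⊕b9⊕b10⊕b11⊕b12⊕b13⊕b14⊕b15 = 1⊕0⊕1⊕1⊕1⊕1⊕1⊕0 = 0
Syndrome (s8...s1) = 0000 → position 0 (no error).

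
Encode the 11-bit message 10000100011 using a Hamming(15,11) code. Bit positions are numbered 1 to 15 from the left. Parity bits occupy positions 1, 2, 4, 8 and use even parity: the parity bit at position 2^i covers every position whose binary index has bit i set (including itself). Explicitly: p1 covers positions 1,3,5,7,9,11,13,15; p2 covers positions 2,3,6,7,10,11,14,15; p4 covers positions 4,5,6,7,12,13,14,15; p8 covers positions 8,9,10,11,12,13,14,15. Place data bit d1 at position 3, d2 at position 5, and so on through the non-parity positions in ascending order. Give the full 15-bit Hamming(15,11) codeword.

Place data bits at non-power-of-two positions: b3=1, b5=0, b6=0, b7=0, b9=0, b10=1, b11=0, b12=0, b13=0, b14=1, b15=1.
p1 = XOR of data positions {3,5,7,9,11,13,15} = 1⊕0⊕0⊕0⊕0⊕0⊕1 = 0
p2 = XOR of data positions {3,6,7,10,11,14,15} = 1⊕0⊕0⊕1⊕0⊕1⊕1 = 0
p4 = XOR of data positions {5,6,7,12,13,14,15} = 0⊕0⊕0⊕0⊕0⊕1⊕1 = 0
p8 = XOR of data positions {9,10,11,12,13,14,15} = 0⊕1⊕0⊕0⊕0⊕1⊕1 = 1
Codeword b1..b15 = 001000010100011

001000010100011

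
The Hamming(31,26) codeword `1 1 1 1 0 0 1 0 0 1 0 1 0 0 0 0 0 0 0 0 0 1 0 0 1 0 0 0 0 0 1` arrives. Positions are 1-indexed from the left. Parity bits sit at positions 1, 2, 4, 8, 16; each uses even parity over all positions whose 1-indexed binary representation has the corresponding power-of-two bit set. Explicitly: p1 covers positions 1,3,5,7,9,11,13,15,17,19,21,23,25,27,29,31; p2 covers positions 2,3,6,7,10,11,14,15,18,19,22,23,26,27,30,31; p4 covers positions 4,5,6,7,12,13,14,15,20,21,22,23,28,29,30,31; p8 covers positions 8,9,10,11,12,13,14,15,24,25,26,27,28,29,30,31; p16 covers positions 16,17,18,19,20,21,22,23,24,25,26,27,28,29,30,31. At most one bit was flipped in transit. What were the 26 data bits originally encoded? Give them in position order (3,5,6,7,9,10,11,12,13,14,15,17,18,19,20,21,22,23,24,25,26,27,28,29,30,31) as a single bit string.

10010101000000011001000001

s1: b1⊕b3⊕b5⊕b7⊕b9⊕b11⊕b13⊕b15⊕b17⊕b19⊕b21⊕b23⊕b25⊕b27⊕b29⊕b31 = 1⊕1⊕0⊕1⊕0⊕0⊕0⊕0⊕0⊕0⊕0⊕0⊕1⊕0⊕0⊕1 = 1
s2: b2⊕b3⊕b6⊕b7⊕b10⊕b11⊕b14⊕b15⊕b18⊕b19⊕b22⊕b23⊕b26⊕b27⊕b30⊕b31 = 1⊕1⊕0⊕1⊕1⊕0⊕0⊕0⊕0⊕0⊕1⊕0⊕0⊕0⊕0⊕1 = 0
s4: b4⊕b5⊕b6⊕b7⊕b12⊕b13⊕b14⊕b15⊕b20⊕b21⊕b22⊕b23⊕b28⊕b29⊕b30⊕b31 = 1⊕0⊕0⊕1⊕1⊕0⊕0⊕0⊕0⊕0⊕1⊕0⊕0⊕0⊕0⊕1 = 1
s8: b8⊕b9⊕b10⊕b11⊕b12⊕b13⊕b14⊕b15⊕b24⊕b25⊕b26⊕b27⊕b28⊕b29⊕b30⊕b31 = 0⊕0⊕1⊕0⊕1⊕0⊕0⊕0⊕0⊕1⊕0⊕0⊕0⊕0⊕0⊕1 = 0
s16: b16⊕b17⊕b18⊕b19⊕b20⊕b21⊕b22⊕b23⊕b24⊕b25⊕b26⊕b27⊕b28⊕b29⊕b30⊕b31 = 0⊕0⊕0⊕0⊕0⊕0⊕1⊕0⊕0⊕1⊕0⊕0⊕0⊕0⊕0⊕1 = 1
Syndrome (s16...s1) = 10101 → position 21.
Flip bit 21: corrected codeword = 1111001001010000000011001000001
Data bits at positions 3,5,6,7,9,10,11,12,13,14,15,17,18,19,20,21,22,23,24,25,26,27,28,29,30,31: 10010101000000011001000001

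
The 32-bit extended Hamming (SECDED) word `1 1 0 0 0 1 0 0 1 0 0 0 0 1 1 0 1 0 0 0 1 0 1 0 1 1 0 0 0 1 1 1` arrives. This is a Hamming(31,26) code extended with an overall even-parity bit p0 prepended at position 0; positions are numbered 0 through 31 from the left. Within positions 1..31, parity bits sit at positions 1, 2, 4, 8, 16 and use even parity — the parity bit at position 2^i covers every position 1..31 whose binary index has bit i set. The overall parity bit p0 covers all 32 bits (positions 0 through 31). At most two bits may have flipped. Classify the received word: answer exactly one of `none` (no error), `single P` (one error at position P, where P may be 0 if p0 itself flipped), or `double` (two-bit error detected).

s1: b1⊕b3⊕b5⊕b7⊕b9⊕b11⊕b13⊕b15⊕b17⊕b19⊕b21⊕b23⊕b25⊕b27⊕b29⊕b31 = 1⊕0⊕1⊕0⊕0⊕0⊕1⊕0⊕0⊕0⊕0⊕0⊕1⊕0⊕1⊕1 = 0
s2: b2⊕b3⊕b6⊕b7⊕b10⊕b11⊕b14⊕b15⊕b18⊕b19⊕b22⊕b23⊕b26⊕b27⊕b30⊕b31 = 0⊕0⊕0⊕0⊕0⊕0⊕1⊕0⊕0⊕0⊕1⊕0⊕0⊕0⊕1⊕1 = 0
s4: b4⊕b5⊕b6⊕b7⊕b12⊕b13⊕b14⊕b15⊕b20⊕b21⊕b22⊕b23⊕b28⊕b29⊕b30⊕b31 = 0⊕1⊕0⊕0⊕0⊕1⊕1⊕0⊕1⊕0⊕1⊕0⊕0⊕1⊕1⊕1 = 0
s8: b8⊕b9⊕b10⊕b11⊕b12⊕b13⊕b14⊕b15⊕b24⊕b25⊕b26⊕b27⊕b28⊕b29⊕b30⊕b31 = 1⊕0⊕0⊕0⊕0⊕1⊕1⊕0⊕1⊕1⊕0⊕0⊕0⊕1⊕1⊕1 = 0
s16: b16⊕b17⊕b18⊕b19⊕b20⊕b21⊕b22⊕b23⊕b24⊕b25⊕b26⊕b27⊕b28⊕b29⊕b30⊕b31 = 1⊕0⊕0⊕0⊕1⊕0⊕1⊕0⊕1⊕1⊕0⊕0⊕0⊕1⊕1⊕1 = 0
Syndrome (s16...s1) = 00000 → position 0 (no error).
Overall parity (XOR of all 32 bits, including p0): 1⊕1⊕0⊕0⊕0⊕1⊕0⊕0⊕1⊕0⊕0⊕0⊕0⊕1⊕1⊕0⊕1⊕0⊕0⊕0⊕1⊕0⊕1⊕0⊕1⊕1⊕0⊕0⊕0⊕1⊕1⊕1 = 0
Overall=0, syndrome position=0 → no error.

none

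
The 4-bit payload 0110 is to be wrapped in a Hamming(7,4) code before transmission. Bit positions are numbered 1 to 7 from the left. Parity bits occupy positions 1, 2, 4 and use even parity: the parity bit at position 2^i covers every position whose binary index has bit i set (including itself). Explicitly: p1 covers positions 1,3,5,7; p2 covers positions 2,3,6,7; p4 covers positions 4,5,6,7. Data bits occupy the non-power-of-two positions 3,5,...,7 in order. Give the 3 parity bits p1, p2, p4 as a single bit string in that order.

110

Place data bits at non-power-of-two positions: b3=0, b5=1, b6=1, b7=0.
p1 = XOR of data positions {3,5,7} = 0⊕1⊕0 = 1
p2 = XOR of data positions {3,6,7} = 0⊕1⊕0 = 1
p4 = XOR of data positions {5,6,7} = 1⊕1⊕0 = 0
Parity bits p1,p2,p4 = 110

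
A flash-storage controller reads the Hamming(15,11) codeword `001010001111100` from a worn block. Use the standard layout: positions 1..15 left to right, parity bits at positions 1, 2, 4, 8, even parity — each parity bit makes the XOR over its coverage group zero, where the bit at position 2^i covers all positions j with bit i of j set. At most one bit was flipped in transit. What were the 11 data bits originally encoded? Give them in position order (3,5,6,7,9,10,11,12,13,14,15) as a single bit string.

11001111101

s1: b1⊕b3⊕b5⊕b7⊕b9⊕b11⊕b13⊕b15 = 0⊕1⊕1⊕0⊕1⊕1⊕1⊕0 = 1
s2: b2⊕b3⊕b6⊕b7⊕b10⊕b11⊕b14⊕b15 = 0⊕1⊕0⊕0⊕1⊕1⊕0⊕0 = 1
s4: b4⊕b5⊕b6⊕b7⊕b12⊕b13⊕b14⊕b15 = 0⊕1⊕0⊕0⊕1⊕1⊕0⊕0 = 1
s8: b8⊕b9⊕b10⊕b11⊕b12⊕b13⊕b14⊕b15 = 0⊕1⊕1⊕1⊕1⊕1⊕0⊕0 = 1
Syndrome (s8...s1) = 1111 → position 15.
Flip bit 15: corrected codeword = 001010001111101
Data bits at positions 3,5,6,7,9,10,11,12,13,14,15: 11001111101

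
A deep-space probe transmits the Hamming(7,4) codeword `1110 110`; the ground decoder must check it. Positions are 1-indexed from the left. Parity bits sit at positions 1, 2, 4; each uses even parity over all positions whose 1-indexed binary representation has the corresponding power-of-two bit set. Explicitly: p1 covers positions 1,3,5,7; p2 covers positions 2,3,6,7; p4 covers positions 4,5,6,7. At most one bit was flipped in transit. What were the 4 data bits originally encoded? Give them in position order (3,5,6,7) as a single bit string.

s1: b1⊕b3⊕b5⊕b7 = 1⊕1⊕1⊕0 = 1
s2: b2⊕b3⊕b6⊕b7 = 1⊕1⊕1⊕0 = 1
s4: b4⊕b5⊕b6⊕b7 = 0⊕1⊕1⊕0 = 0
Syndrome (s4...s1) = 011 → position 3.
Flip bit 3: corrected codeword = 1100110
Data bits at positions 3,5,6,7: 0110

0110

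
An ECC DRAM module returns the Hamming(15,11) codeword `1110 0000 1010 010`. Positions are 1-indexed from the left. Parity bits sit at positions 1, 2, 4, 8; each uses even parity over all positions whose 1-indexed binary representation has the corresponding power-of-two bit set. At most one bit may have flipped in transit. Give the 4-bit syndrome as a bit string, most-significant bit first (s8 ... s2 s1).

s1: b1⊕b3⊕b5⊕b7⊕b9⊕b11⊕b13⊕b15 = 1⊕1⊕0⊕0⊕1⊕1⊕0⊕0 = 0
s2: b2⊕b3⊕b6⊕b7⊕b10⊕b11⊕b14⊕b15 = 1⊕1⊕0⊕0⊕0⊕1⊕1⊕0 = 0
s4: b4⊕b5⊕b6⊕b7⊕b12⊕b13⊕b14⊕b15 = 0⊕0⊕0⊕0⊕0⊕0⊕1⊕0 = 1
s8: b8⊕b9⊕b10⊕b11⊕b12⊕b13⊕b14⊕b15 = 0⊕1⊕0⊕1⊕0⊕0⊕1⊕0 = 1
Syndrome (s8...s1) = 1100 → position 12.

1100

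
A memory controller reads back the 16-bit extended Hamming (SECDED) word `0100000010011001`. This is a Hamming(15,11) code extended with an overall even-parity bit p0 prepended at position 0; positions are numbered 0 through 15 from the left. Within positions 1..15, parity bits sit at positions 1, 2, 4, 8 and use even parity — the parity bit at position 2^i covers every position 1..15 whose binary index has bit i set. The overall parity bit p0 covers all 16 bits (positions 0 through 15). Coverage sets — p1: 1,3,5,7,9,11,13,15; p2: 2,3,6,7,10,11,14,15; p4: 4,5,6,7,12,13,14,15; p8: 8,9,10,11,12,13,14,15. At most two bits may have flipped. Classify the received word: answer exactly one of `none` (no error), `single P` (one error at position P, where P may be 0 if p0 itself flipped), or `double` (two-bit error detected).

s1: b1⊕b3⊕b5⊕b7⊕b9⊕b11⊕b13⊕b15 = 1⊕0⊕0⊕0⊕0⊕1⊕0⊕1 = 1
s2: b2⊕b3⊕b6⊕b7⊕b10⊕b11⊕b14⊕b15 = 0⊕0⊕0⊕0⊕0⊕1⊕0⊕1 = 0
s4: b4⊕b5⊕b6⊕b7⊕b12⊕b13⊕b14⊕b15 = 0⊕0⊕0⊕0⊕1⊕0⊕0⊕1 = 0
s8: b8⊕b9⊕b10⊕b11⊕b12⊕b13⊕b14⊕b15 = 1⊕0⊕0⊕1⊕1⊕0⊕0⊕1 = 0
Syndrome (s8...s1) = 0001 → position 1.
Overall parity (XOR of all 16 bits, including p0): 0⊕1⊕0⊕0⊕0⊕0⊕0⊕0⊕1⊕0⊕0⊕1⊕1⊕0⊕0⊕1 = 1
Overall=1, syndrome position=1 → single-bit error at position 1.

single 1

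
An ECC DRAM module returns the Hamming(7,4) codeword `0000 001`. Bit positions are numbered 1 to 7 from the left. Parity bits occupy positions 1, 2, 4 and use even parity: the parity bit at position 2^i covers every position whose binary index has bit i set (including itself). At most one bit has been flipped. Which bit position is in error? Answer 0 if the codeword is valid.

s1: b1⊕b3⊕b5⊕b7 = 0⊕0⊕0⊕1 = 1
s2: b2⊕b3⊕b6⊕b7 = 0⊕0⊕0⊕1 = 1
s4: b4⊕b5⊕b6⊕b7 = 0⊕0⊕0⊕1 = 1
Syndrome (s4...s1) = 111 → position 7.

7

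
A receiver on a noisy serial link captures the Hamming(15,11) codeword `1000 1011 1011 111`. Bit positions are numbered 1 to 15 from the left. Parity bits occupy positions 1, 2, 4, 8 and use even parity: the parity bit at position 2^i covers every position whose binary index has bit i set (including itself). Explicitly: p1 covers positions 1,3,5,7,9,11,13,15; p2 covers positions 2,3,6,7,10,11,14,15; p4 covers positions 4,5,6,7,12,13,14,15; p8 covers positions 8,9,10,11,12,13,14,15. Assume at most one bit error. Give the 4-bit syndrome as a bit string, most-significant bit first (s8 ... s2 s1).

1001

s1: b1⊕b3⊕b5⊕b7⊕b9⊕b11⊕b13⊕b15 = 1⊕0⊕1⊕1⊕1⊕1⊕1⊕1 = 1
s2: b2⊕b3⊕b6⊕b7⊕b10⊕b11⊕b14⊕b15 = 0⊕0⊕0⊕1⊕0⊕1⊕1⊕1 = 0
s4: b4⊕b5⊕b6⊕b7⊕b12⊕b13⊕b14⊕b15 = 0⊕1⊕0⊕1⊕1⊕1⊕1⊕1 = 0
s8: b8⊕b9⊕b10⊕b11⊕b12⊕b13⊕b14⊕b15 = 1⊕1⊕0⊕1⊕1⊕1⊕1⊕1 = 1
Syndrome (s8...s1) = 1001 → position 9.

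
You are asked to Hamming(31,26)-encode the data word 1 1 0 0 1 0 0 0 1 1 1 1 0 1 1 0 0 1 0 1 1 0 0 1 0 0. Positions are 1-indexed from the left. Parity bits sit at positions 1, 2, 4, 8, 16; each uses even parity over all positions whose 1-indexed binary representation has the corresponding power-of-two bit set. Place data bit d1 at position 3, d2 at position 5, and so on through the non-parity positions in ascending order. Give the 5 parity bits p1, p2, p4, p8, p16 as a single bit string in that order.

00111

Place data bits at non-power-of-two positions: b3=1, b5=1, b6=0, b7=0, b9=1, b10=0, b11=0, b12=0, b13=1, b14=1, b15=1, b17=1, b18=0, b19=1, b20=1, b21=0, b22=0, b23=1, b24=0, b25=1, b26=1, b27=0, b28=0, b29=1, b30=0, b31=0.
p1 = XOR of data positions {3,5,7,9,11,13,15,17,19,21,23,25,27,29,31} = 1⊕1⊕0⊕1⊕0⊕1⊕1⊕1⊕1⊕0⊕1⊕1⊕0⊕1⊕0 = 0
p2 = XOR of data positions {3,6,7,10,11,14,15,18,19,22,23,26,27,30,31} = 1⊕0⊕0⊕0⊕0⊕1⊕1⊕0⊕1⊕0⊕1⊕1⊕0⊕0⊕0 = 0
p4 = XOR of data positions {5,6,7,12,13,14,15,20,21,22,23,28,29,30,31} = 1⊕0⊕0⊕0⊕1⊕1⊕1⊕1⊕0⊕0⊕1⊕0⊕1⊕0⊕0 = 1
p8 = XOR of data positions {9,10,11,12,13,14,15,24,25,26,27,28,29,30,31} = 1⊕0⊕0⊕0⊕1⊕1⊕1⊕0⊕1⊕1⊕0⊕0⊕1⊕0⊕0 = 1
p16 = XOR of data positions {17,18,19,20,21,22,23,24,25,26,27,28,29,30,31} = 1⊕0⊕1⊕1⊕0⊕0⊕1⊕0⊕1⊕1⊕0⊕0⊕1⊕0⊕0 = 1
Parity bits p1,p2,p4,p8,p16 = 00111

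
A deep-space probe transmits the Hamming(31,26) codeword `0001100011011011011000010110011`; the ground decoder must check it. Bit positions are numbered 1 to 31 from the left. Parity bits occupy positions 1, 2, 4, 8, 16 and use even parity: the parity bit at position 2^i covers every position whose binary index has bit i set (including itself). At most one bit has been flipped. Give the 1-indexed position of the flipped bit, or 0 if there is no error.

5

s1: b1⊕b3⊕b5⊕b7⊕b9⊕b11⊕b13⊕b15⊕b17⊕b19⊕b21⊕b23⊕b25⊕b27⊕b29⊕b31 = 0⊕0⊕1⊕0⊕1⊕0⊕1⊕1⊕0⊕1⊕0⊕0⊕0⊕1⊕0⊕1 = 1
s2: b2⊕b3⊕b6⊕b7⊕b10⊕b11⊕b14⊕b15⊕b18⊕b19⊕b22⊕b23⊕b26⊕b27⊕b30⊕b31 = 0⊕0⊕0⊕0⊕1⊕0⊕0⊕1⊕1⊕1⊕0⊕0⊕1⊕1⊕1⊕1 = 0
s4: b4⊕b5⊕b6⊕b7⊕b12⊕b13⊕b14⊕b15⊕b20⊕b21⊕b22⊕b23⊕b28⊕b29⊕b30⊕b31 = 1⊕1⊕0⊕0⊕1⊕1⊕0⊕1⊕0⊕0⊕0⊕0⊕0⊕0⊕1⊕1 = 1
s8: b8⊕b9⊕b10⊕b11⊕b12⊕b13⊕b14⊕b15⊕b24⊕b25⊕b26⊕b27⊕b28⊕b29⊕b30⊕b31 = 0⊕1⊕1⊕0⊕1⊕1⊕0⊕1⊕1⊕0⊕1⊕1⊕0⊕0⊕1⊕1 = 0
s16: b16⊕b17⊕b18⊕b19⊕b20⊕b21⊕b22⊕b23⊕b24⊕b25⊕b26⊕b27⊕b28⊕b29⊕b30⊕b31 = 1⊕0⊕1⊕1⊕0⊕0⊕0⊕0⊕1⊕0⊕1⊕1⊕0⊕0⊕1⊕1 = 0
Syndrome (s16...s1) = 00101 → position 5.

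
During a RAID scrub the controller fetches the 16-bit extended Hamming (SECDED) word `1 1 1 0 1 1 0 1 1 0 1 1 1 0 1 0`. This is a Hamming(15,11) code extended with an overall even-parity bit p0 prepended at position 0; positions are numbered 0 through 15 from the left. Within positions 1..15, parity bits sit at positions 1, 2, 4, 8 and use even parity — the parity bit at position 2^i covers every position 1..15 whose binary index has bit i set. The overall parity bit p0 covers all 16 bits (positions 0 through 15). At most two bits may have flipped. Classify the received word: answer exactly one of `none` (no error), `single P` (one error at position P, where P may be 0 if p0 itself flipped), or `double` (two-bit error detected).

single 14

s1: b1⊕b3⊕b5⊕b7⊕b9⊕b11⊕b13⊕b15 = 1⊕0⊕1⊕1⊕0⊕1⊕0⊕0 = 0
s2: b2⊕b3⊕b6⊕b7⊕b10⊕b11⊕b14⊕b15 = 1⊕0⊕0⊕1⊕1⊕1⊕1⊕0 = 1
s4: b4⊕b5⊕b6⊕b7⊕b12⊕b13⊕b14⊕b15 = 1⊕1⊕0⊕1⊕1⊕0⊕1⊕0 = 1
s8: b8⊕b9⊕b10⊕b11⊕b12⊕b13⊕b14⊕b15 = 1⊕0⊕1⊕1⊕1⊕0⊕1⊕0 = 1
Syndrome (s8...s1) = 1110 → position 14.
Overall parity (XOR of all 16 bits, including p0): 1⊕1⊕1⊕0⊕1⊕1⊕0⊕1⊕1⊕0⊕1⊕1⊕1⊕0⊕1⊕0 = 1
Overall=1, syndrome position=14 → single-bit error at position 14.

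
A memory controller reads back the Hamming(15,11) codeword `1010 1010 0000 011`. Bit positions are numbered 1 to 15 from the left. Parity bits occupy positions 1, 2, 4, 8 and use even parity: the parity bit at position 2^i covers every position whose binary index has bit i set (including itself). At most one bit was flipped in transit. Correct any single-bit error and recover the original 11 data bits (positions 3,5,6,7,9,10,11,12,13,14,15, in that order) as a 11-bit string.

s1: b1⊕b3⊕b5⊕b7⊕b9⊕b11⊕b13⊕b15 = 1⊕1⊕1⊕1⊕0⊕0⊕0⊕1 = 1
s2: b2⊕b3⊕b6⊕b7⊕b10⊕b11⊕b14⊕b15 = 0⊕1⊕0⊕1⊕0⊕0⊕1⊕1 = 0
s4: b4⊕b5⊕b6⊕b7⊕b12⊕b13⊕b14⊕b15 = 0⊕1⊕0⊕1⊕0⊕0⊕1⊕1 = 0
s8: b8⊕b9⊕b10⊕b11⊕b12⊕b13⊕b14⊕b15 = 0⊕0⊕0⊕0⊕0⊕0⊕1⊕1 = 0
Syndrome (s8...s1) = 0001 → position 1.
Flip bit 1: corrected codeword = 001010100000011
Data bits at positions 3,5,6,7,9,10,11,12,13,14,15: 11010000011

11010000011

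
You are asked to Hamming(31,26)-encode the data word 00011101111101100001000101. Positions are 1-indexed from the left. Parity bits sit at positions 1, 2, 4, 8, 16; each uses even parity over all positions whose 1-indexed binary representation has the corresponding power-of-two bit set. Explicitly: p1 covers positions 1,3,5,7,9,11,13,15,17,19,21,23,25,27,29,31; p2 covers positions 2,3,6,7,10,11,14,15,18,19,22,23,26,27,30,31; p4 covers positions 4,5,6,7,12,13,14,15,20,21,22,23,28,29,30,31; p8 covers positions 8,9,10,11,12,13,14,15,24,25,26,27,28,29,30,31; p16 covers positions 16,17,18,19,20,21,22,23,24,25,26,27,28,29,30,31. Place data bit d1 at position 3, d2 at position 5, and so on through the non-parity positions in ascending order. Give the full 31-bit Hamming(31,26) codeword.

1000001111011110101100001000101

Place data bits at non-power-of-two positions: b3=0, b5=0, b6=0, b7=1, b9=1, b10=1, b11=0, b12=1, b13=1, b14=1, b15=1, b17=1, b18=0, b19=1, b20=1, b21=0, b22=0, b23=0, b24=0, b25=1, b26=0, b27=0, b28=0, b29=1, b30=0, b31=1.
p1 = XOR of data positions {3,5,7,9,11,13,15,17,19,21,23,25,27,29,31} = 0⊕0⊕1⊕1⊕0⊕1⊕1⊕1⊕1⊕0⊕0⊕1⊕0⊕1⊕1 = 1
p2 = XOR of data positions {3,6,7,10,11,14,15,18,19,22,23,26,27,30,31} = 0⊕0⊕1⊕1⊕0⊕1⊕1⊕0⊕1⊕0⊕0⊕0⊕0⊕0⊕1 = 0
p4 = XOR of data positions {5,6,7,12,13,14,15,20,21,22,23,28,29,30,31} = 0⊕0⊕1⊕1⊕1⊕1⊕1⊕1⊕0⊕0⊕0⊕0⊕1⊕0⊕1 = 0
p8 = XOR of data positions {9,10,11,12,13,14,15,24,25,26,27,28,29,30,31} = 1⊕1⊕0⊕1⊕1⊕1⊕1⊕0⊕1⊕0⊕0⊕0⊕1⊕0⊕1 = 1
p16 = XOR of data positions {17,18,19,20,21,22,23,24,25,26,27,28,29,30,31} = 1⊕0⊕1⊕1⊕0⊕0⊕0⊕0⊕1⊕0⊕0⊕0⊕1⊕0⊕1 = 0
Codeword b1..b31 = 1000001111011110101100001000101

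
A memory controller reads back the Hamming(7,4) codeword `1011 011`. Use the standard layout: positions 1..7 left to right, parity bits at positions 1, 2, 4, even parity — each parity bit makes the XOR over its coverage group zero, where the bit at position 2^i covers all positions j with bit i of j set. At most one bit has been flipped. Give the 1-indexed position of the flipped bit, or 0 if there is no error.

s1: b1⊕b3⊕b5⊕b7 = 1⊕1⊕0⊕1 = 1
s2: b2⊕b3⊕b6⊕b7 = 0⊕1⊕1⊕1 = 1
s4: b4⊕b5⊕b6⊕b7 = 1⊕0⊕1⊕1 = 1
Syndrome (s4...s1) = 111 → position 7.

7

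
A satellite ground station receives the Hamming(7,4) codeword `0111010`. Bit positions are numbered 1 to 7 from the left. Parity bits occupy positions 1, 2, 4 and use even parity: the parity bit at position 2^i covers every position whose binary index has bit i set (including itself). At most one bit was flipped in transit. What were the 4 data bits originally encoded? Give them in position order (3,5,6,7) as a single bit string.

0010

s1: b1⊕b3⊕b5⊕b7 = 0⊕1⊕0⊕0 = 1
s2: b2⊕b3⊕b6⊕b7 = 1⊕1⊕1⊕0 = 1
s4: b4⊕b5⊕b6⊕b7 = 1⊕0⊕1⊕0 = 0
Syndrome (s4...s1) = 011 → position 3.
Flip bit 3: corrected codeword = 0101010
Data bits at positions 3,5,6,7: 0010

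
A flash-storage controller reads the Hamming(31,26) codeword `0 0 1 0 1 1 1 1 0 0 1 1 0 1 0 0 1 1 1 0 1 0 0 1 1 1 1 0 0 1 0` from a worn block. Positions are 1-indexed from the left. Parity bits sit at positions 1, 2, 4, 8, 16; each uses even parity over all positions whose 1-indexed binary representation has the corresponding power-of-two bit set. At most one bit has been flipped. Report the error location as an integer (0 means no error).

s1: b1⊕b3⊕b5⊕b7⊕b9⊕b11⊕b13⊕b15⊕b17⊕b19⊕b21⊕b23⊕b25⊕b27⊕b29⊕b31 = 0⊕1⊕1⊕1⊕0⊕1⊕0⊕0⊕1⊕1⊕1⊕0⊕1⊕1⊕0⊕0 = 1
s2: b2⊕b3⊕b6⊕b7⊕b10⊕b11⊕b14⊕b15⊕b18⊕b19⊕b22⊕b23⊕b26⊕b27⊕b30⊕b31 = 0⊕1⊕1⊕1⊕0⊕1⊕1⊕0⊕1⊕1⊕0⊕0⊕1⊕1⊕1⊕0 = 0
s4: b4⊕b5⊕b6⊕b7⊕b12⊕b13⊕b14⊕b15⊕b20⊕b21⊕b22⊕b23⊕b28⊕b29⊕b30⊕b31 = 0⊕1⊕1⊕1⊕1⊕0⊕1⊕0⊕0⊕1⊕0⊕0⊕0⊕0⊕1⊕0 = 1
s8: b8⊕b9⊕b10⊕b11⊕b12⊕b13⊕b14⊕b15⊕b24⊕b25⊕b26⊕b27⊕b28⊕b29⊕b30⊕b31 = 1⊕0⊕0⊕1⊕1⊕0⊕1⊕0⊕1⊕1⊕1⊕1⊕0⊕0⊕1⊕0 = 1
s16: b16⊕b17⊕b18⊕b19⊕b20⊕b21⊕b22⊕b23⊕b24⊕b25⊕b26⊕b27⊕b28⊕b29⊕b30⊕b31 = 0⊕1⊕1⊕1⊕0⊕1⊕0⊕0⊕1⊕1⊕1⊕1⊕0⊕0⊕1⊕0 = 1
Syndrome (s16...s1) = 11101 → position 29.

29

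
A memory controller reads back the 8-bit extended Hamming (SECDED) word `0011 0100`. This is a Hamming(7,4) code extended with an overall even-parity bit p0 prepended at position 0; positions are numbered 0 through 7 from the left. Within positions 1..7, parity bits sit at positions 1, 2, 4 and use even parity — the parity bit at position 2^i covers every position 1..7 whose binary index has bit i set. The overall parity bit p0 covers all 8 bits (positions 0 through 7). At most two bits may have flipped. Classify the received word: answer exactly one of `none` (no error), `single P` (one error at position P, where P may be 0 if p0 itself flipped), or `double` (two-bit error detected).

s1: b1⊕b3⊕b5⊕b7 = 0⊕1⊕1⊕0 = 0
s2: b2⊕b3⊕b6⊕b7 = 1⊕1⊕0⊕0 = 0
s4: b4⊕b5⊕b6⊕b7 = 0⊕1⊕0⊕0 = 1
Syndrome (s4...s1) = 100 → position 4.
Overall parity (XOR of all 8 bits, including p0): 0⊕0⊕1⊕1⊕0⊕1⊕0⊕0 = 1
Overall=1, syndrome position=4 → single-bit error at position 4.

single 4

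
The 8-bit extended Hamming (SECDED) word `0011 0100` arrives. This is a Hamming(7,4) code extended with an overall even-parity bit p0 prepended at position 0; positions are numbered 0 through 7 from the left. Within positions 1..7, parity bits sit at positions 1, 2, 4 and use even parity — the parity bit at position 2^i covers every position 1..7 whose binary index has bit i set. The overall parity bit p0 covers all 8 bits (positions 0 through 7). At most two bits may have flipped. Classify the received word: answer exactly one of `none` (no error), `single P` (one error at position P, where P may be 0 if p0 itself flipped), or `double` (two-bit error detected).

s1: b1⊕b3⊕b5⊕b7 = 0⊕1⊕1⊕0 = 0
s2: b2⊕b3⊕b6⊕b7 = 1⊕1⊕0⊕0 = 0
s4: b4⊕b5⊕b6⊕b7 = 0⊕1⊕0⊕0 = 1
Syndrome (s4...s1) = 100 → position 4.
Overall parity (XOR of all 8 bits, including p0): 0⊕0⊕1⊕1⊕0⊕1⊕0⊕0 = 1
Overall=1, syndrome position=4 → single-bit error at position 4.

single 4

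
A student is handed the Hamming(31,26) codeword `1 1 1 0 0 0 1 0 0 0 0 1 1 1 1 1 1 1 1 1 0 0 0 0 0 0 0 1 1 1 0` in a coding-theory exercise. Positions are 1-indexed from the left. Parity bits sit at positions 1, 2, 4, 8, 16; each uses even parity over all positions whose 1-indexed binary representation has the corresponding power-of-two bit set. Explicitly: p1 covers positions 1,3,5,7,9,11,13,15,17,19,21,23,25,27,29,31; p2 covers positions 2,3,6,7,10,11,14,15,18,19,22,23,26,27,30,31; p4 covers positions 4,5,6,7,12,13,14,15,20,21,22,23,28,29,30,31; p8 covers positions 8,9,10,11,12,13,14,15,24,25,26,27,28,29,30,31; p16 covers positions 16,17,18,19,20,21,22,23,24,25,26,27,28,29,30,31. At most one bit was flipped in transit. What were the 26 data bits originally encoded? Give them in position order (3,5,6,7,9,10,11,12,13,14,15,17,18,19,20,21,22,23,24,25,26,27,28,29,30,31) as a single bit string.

10010000111111100000001110

s1: b1⊕b3⊕b5⊕b7⊕b9⊕b11⊕b13⊕b15⊕b17⊕b19⊕b21⊕b23⊕b25⊕b27⊕b29⊕b31 = 1⊕1⊕0⊕1⊕0⊕0⊕1⊕1⊕1⊕1⊕0⊕0⊕0⊕0⊕1⊕0 = 0
s2: b2⊕b3⊕b6⊕b7⊕b10⊕b11⊕b14⊕b15⊕b18⊕b19⊕b22⊕b23⊕b26⊕b27⊕b30⊕b31 = 1⊕1⊕0⊕1⊕0⊕0⊕1⊕1⊕1⊕1⊕0⊕0⊕0⊕0⊕1⊕0 = 0
s4: b4⊕b5⊕b6⊕b7⊕b12⊕b13⊕b14⊕b15⊕b20⊕b21⊕b22⊕b23⊕b28⊕b29⊕b30⊕b31 = 0⊕0⊕0⊕1⊕1⊕1⊕1⊕1⊕1⊕0⊕0⊕0⊕1⊕1⊕1⊕0 = 1
s8: b8⊕b9⊕b10⊕b11⊕b12⊕b13⊕b14⊕b15⊕b24⊕b25⊕b26⊕b27⊕b28⊕b29⊕b30⊕b31 = 0⊕0⊕0⊕0⊕1⊕1⊕1⊕1⊕0⊕0⊕0⊕0⊕1⊕1⊕1⊕0 = 1
s16: b16⊕b17⊕b18⊕b19⊕b20⊕b21⊕b22⊕b23⊕b24⊕b25⊕b26⊕b27⊕b28⊕b29⊕b30⊕b31 = 1⊕1⊕1⊕1⊕1⊕0⊕0⊕0⊕0⊕0⊕0⊕0⊕1⊕1⊕1⊕0 = 0
Syndrome (s16...s1) = 01100 → position 12.
Flip bit 12: corrected codeword = 1110001000001111111100000001110
Data bits at positions 3,5,6,7,9,10,11,12,13,14,15,17,18,19,20,21,22,23,24,25,26,27,28,29,30,31: 10010000111111100000001110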